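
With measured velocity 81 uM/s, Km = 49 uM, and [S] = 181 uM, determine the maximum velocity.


Vmax = v * (Km + [S]) / [S]
Vmax = 81 * (49 + 181) / 181
Vmax = 102.9282 uM/s

102.9282 uM/s


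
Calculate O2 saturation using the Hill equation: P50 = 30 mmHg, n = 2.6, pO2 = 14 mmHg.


Y = pO2^n / (P50^n + pO2^n)
Y = 14^2.6 / (30^2.6 + 14^2.6)
Y = 12.12%

12.12%


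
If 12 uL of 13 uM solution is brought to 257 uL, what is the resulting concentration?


C2 = C1 * V1 / V2
C2 = 13 * 12 / 257
C2 = 0.607 uM

0.607 uM


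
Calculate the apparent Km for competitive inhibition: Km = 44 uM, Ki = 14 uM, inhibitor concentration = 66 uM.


Km_app = Km * (1 + [I]/Ki)
Km_app = 44 * (1 + 66/14)
Km_app = 251.4286 uM

251.4286 uM


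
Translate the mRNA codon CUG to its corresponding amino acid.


Standard genetic code lookup.
Codon CUG -> Leu

Leu


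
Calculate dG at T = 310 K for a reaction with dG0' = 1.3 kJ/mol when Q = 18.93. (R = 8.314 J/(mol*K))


dG = dG0' + RT * ln(Q) / 1000
dG = 1.3 + 8.314 * 310 * ln(18.93) / 1000
dG = 8.8793 kJ/mol

8.8793 kJ/mol


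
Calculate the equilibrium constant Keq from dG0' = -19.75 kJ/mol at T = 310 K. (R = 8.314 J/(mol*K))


Keq = exp(-dG0 * 1000 / (R * T))
Keq = exp(-(-19.75) * 1000 / (8.314 * 310))
Keq = 2128.0031

2128.0031


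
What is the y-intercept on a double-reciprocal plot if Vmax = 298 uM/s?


y-intercept = 1/Vmax
= 1/298
= 0.0034 s/uM

0.0034 s/uM


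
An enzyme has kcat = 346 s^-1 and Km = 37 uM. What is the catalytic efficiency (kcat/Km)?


Catalytic efficiency = kcat / Km
= 346 / 37
= 9.3514 uM^-1*s^-1

9.3514 uM^-1*s^-1


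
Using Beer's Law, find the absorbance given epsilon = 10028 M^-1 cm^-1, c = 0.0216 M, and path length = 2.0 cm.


A = epsilon * c * l
A = 10028 * 0.0216 * 2.0
A = 433.2096

433.2096


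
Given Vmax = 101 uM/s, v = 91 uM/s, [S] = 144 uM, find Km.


Km = [S] * (Vmax - v) / v
Km = 144 * (101 - 91) / 91
Km = 15.8242 uM

15.8242 uM


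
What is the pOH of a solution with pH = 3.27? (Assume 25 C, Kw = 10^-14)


pOH = 14 - pH
pOH = 14 - 3.27
pOH = 10.73

10.73


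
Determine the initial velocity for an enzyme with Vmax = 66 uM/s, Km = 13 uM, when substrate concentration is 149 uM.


v = Vmax * [S] / (Km + [S])
v = 66 * 149 / (13 + 149)
v = 60.7037 uM/s

60.7037 uM/s


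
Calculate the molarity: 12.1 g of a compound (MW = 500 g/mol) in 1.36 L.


C = (mass / MW) / volume
C = (12.1 / 500) / 1.36
C = 0.0178 M

0.0178 M


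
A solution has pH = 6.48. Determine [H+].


[H+] = 10^(-pH)
[H+] = 10^(-6.48)
[H+] = 3.311e-07 M

3.311e-07 M


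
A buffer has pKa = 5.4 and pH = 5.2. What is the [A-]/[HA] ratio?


[A-]/[HA] = 10^(pH - pKa)
= 10^(5.2 - 5.4)
= 0.631

0.631


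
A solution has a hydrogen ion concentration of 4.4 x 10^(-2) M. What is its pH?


pH = -log10([H+])
pH = -log10(4.4 x 10^(-2))
pH = 1.3565

1.3565


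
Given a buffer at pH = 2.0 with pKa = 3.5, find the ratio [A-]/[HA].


[A-]/[HA] = 10^(pH - pKa)
= 10^(2.0 - 3.5)
= 0.0316

0.0316


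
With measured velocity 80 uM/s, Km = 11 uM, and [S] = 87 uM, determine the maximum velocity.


Vmax = v * (Km + [S]) / [S]
Vmax = 80 * (11 + 87) / 87
Vmax = 90.1149 uM/s

90.1149 uM/s


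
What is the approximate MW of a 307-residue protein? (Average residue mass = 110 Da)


MW = n_residues * 110 Da
MW = 307 * 110
MW = 33770 Da

33770 Da


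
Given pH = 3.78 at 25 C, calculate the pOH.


pOH = 14 - pH
pOH = 14 - 3.78
pOH = 10.22

10.22


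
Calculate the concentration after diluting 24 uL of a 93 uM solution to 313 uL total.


C2 = C1 * V1 / V2
C2 = 93 * 24 / 313
C2 = 7.131 uM

7.131 uM


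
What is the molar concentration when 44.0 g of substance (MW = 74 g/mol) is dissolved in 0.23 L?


C = (mass / MW) / volume
C = (44.0 / 74) / 0.23
C = 2.5852 M

2.5852 M


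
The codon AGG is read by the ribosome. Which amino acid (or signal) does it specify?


Standard genetic code lookup.
Codon AGG -> Arg

Arg


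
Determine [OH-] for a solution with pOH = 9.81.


[OH-] = 10^(-pOH)
[OH-] = 10^(-9.81)
[OH-] = 1.549e-10 M

1.549e-10 M


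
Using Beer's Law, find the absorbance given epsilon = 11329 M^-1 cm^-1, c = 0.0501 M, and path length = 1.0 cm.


A = epsilon * c * l
A = 11329 * 0.0501 * 1.0
A = 567.5829

567.5829


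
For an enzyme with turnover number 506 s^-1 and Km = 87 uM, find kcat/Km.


Catalytic efficiency = kcat / Km
= 506 / 87
= 5.8161 uM^-1*s^-1

5.8161 uM^-1*s^-1


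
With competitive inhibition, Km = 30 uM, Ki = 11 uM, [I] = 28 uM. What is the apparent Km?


Km_app = Km * (1 + [I]/Ki)
Km_app = 30 * (1 + 28/11)
Km_app = 106.3636 uM

106.3636 uM


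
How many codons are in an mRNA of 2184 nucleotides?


codons = nucleotides / 3
codons = 2184 / 3 = 728

728


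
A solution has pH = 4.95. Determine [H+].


[H+] = 10^(-pH)
[H+] = 10^(-4.95)
[H+] = 1.122e-05 M

1.122e-05 M


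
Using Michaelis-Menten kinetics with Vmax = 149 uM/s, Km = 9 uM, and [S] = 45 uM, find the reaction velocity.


v = Vmax * [S] / (Km + [S])
v = 149 * 45 / (9 + 45)
v = 124.1667 uM/s

124.1667 uM/s


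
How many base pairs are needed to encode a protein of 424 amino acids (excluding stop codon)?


Each amino acid = 1 codon = 3 bp
bp = 424 * 3 = 1272 bp

1272 bp


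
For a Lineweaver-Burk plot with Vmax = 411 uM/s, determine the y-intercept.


y-intercept = 1/Vmax
= 1/411
= 0.0024 s/uM

0.0024 s/uM


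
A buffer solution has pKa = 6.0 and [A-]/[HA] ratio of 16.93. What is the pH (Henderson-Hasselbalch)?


pH = pKa + log10([A-]/[HA])
pH = 6.0 + log10(16.93)
pH = 7.2287

7.2287


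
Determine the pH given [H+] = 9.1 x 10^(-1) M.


pH = -log10([H+])
pH = -log10(9.1 x 10^(-1))
pH = 0.041

0.041


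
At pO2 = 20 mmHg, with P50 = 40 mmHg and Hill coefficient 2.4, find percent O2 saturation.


Y = pO2^n / (P50^n + pO2^n)
Y = 20^2.4 / (40^2.4 + 20^2.4)
Y = 15.93%

15.93%


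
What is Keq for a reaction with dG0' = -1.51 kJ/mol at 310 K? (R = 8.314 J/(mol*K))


Keq = exp(-dG0 * 1000 / (R * T))
Keq = exp(-(-1.51) * 1000 / (8.314 * 310))
Keq = 1.7966

1.7966


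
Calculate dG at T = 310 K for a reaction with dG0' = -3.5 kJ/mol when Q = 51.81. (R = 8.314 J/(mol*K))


dG = dG0' + RT * ln(Q) / 1000
dG = -3.5 + 8.314 * 310 * ln(51.81) / 1000
dG = 6.6743 kJ/mol

6.6743 kJ/mol


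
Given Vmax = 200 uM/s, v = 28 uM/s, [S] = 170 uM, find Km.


Km = [S] * (Vmax - v) / v
Km = 170 * (200 - 28) / 28
Km = 1044.2857 uM

1044.2857 uM


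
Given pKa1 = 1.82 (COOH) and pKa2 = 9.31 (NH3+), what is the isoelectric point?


pI = (pKa1 + pKa2) / 2
pI = (1.82 + 9.31) / 2
pI = 5.565

5.565


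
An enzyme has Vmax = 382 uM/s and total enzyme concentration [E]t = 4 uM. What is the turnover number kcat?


kcat = Vmax / [E]t
kcat = 382 / 4
kcat = 95.5 s^-1

95.5 s^-1


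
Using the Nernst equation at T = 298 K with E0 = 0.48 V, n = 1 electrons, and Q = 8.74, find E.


E = E0 - (RT/nF) * ln(Q)
E = 0.48 - (8.314 * 298 / (1 * 96485)) * ln(8.74)
E = 0.4243 V

0.4243 V


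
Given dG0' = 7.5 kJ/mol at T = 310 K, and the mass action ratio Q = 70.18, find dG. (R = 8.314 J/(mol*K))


dG = dG0' + RT * ln(Q) / 1000
dG = 7.5 + 8.314 * 310 * ln(70.18) / 1000
dG = 18.4564 kJ/mol

18.4564 kJ/mol


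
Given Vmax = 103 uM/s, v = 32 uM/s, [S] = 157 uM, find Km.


Km = [S] * (Vmax - v) / v
Km = 157 * (103 - 32) / 32
Km = 348.3438 uM

348.3438 uM


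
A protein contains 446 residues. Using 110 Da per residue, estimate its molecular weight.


MW = n_residues * 110 Da
MW = 446 * 110
MW = 49060 Da

49060 Da


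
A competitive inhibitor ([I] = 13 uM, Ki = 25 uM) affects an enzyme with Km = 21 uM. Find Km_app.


Km_app = Km * (1 + [I]/Ki)
Km_app = 21 * (1 + 13/25)
Km_app = 31.92 uM

31.92 uM


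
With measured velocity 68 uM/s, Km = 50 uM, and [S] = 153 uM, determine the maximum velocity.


Vmax = v * (Km + [S]) / [S]
Vmax = 68 * (50 + 153) / 153
Vmax = 90.2222 uM/s

90.2222 uM/s


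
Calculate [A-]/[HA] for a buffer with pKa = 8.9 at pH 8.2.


[A-]/[HA] = 10^(pH - pKa)
= 10^(8.2 - 8.9)
= 0.1995

0.1995


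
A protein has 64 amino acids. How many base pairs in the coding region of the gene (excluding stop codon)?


Each amino acid = 1 codon = 3 bp
bp = 64 * 3 = 192 bp

192 bp


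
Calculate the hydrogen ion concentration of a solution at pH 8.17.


[H+] = 10^(-pH)
[H+] = 10^(-8.17)
[H+] = 6.761e-09 M

6.761e-09 M


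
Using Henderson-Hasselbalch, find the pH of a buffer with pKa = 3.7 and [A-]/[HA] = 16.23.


pH = pKa + log10([A-]/[HA])
pH = 3.7 + log10(16.23)
pH = 4.9103

4.9103


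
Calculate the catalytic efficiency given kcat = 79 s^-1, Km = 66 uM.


Catalytic efficiency = kcat / Km
= 79 / 66
= 1.197 uM^-1*s^-1

1.197 uM^-1*s^-1


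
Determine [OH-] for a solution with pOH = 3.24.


[OH-] = 10^(-pOH)
[OH-] = 10^(-3.24)
[OH-] = 5.754e-04 M

5.754e-04 M


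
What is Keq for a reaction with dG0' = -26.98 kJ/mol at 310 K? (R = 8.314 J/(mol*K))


Keq = exp(-dG0 * 1000 / (R * T))
Keq = exp(-(-26.98) * 1000 / (8.314 * 310))
Keq = 35177.329

35177.329


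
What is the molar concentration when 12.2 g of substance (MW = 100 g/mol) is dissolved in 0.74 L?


C = (mass / MW) / volume
C = (12.2 / 100) / 0.74
C = 0.1649 M

0.1649 M


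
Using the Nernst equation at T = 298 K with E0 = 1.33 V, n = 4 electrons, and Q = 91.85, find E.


E = E0 - (RT/nF) * ln(Q)
E = 1.33 - (8.314 * 298 / (4 * 96485)) * ln(91.85)
E = 1.301 V

1.301 V


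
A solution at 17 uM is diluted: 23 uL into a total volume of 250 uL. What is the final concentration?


C2 = C1 * V1 / V2
C2 = 17 * 23 / 250
C2 = 1.564 uM

1.564 uM


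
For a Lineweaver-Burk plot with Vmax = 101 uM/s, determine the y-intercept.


y-intercept = 1/Vmax
= 1/101
= 0.0099 s/uM

0.0099 s/uM


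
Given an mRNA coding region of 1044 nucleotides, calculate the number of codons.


codons = nucleotides / 3
codons = 1044 / 3 = 348

348


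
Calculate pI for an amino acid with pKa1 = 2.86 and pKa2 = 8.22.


pI = (pKa1 + pKa2) / 2
pI = (2.86 + 8.22) / 2
pI = 5.54

5.54


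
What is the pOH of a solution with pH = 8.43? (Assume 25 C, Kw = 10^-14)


pOH = 14 - pH
pOH = 14 - 8.43
pOH = 5.57

5.57


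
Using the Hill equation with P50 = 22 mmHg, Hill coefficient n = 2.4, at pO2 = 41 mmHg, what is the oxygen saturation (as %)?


Y = pO2^n / (P50^n + pO2^n)
Y = 41^2.4 / (22^2.4 + 41^2.4)
Y = 81.67%

81.67%


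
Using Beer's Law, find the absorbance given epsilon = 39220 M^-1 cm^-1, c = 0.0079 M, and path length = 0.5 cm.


A = epsilon * c * l
A = 39220 * 0.0079 * 0.5
A = 154.919

154.919


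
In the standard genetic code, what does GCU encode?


Standard genetic code lookup.
Codon GCU -> Ala

Ala


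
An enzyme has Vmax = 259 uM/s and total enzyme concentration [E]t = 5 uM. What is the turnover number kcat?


kcat = Vmax / [E]t
kcat = 259 / 5
kcat = 51.8 s^-1

51.8 s^-1


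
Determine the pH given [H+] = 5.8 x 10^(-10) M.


pH = -log10([H+])
pH = -log10(5.8 x 10^(-10))
pH = 9.2366

9.2366


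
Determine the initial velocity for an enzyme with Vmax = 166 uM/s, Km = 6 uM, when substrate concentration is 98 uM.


v = Vmax * [S] / (Km + [S])
v = 166 * 98 / (6 + 98)
v = 156.4231 uM/s

156.4231 uM/s


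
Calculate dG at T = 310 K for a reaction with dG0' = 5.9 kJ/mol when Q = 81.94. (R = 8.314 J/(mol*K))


dG = dG0' + RT * ln(Q) / 1000
dG = 5.9 + 8.314 * 310 * ln(81.94) / 1000
dG = 17.2557 kJ/mol

17.2557 kJ/mol


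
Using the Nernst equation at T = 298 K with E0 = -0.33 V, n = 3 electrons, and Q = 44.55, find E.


E = E0 - (RT/nF) * ln(Q)
E = -0.33 - (8.314 * 298 / (3 * 96485)) * ln(44.55)
E = -0.3625 V

-0.3625 V


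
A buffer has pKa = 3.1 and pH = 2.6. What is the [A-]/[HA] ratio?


[A-]/[HA] = 10^(pH - pKa)
= 10^(2.6 - 3.1)
= 0.3162

0.3162


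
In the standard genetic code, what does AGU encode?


Standard genetic code lookup.
Codon AGU -> Ser

Ser


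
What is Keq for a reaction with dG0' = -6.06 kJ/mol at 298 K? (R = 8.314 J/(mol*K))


Keq = exp(-dG0 * 1000 / (R * T))
Keq = exp(-(-6.06) * 1000 / (8.314 * 298))
Keq = 11.5414

11.5414


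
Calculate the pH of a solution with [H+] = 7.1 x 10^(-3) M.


pH = -log10([H+])
pH = -log10(7.1 x 10^(-3))
pH = 2.1487

2.1487


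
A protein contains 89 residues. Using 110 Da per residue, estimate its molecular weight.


MW = n_residues * 110 Da
MW = 89 * 110
MW = 9790 Da

9790 Da


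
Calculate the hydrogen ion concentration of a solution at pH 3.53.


[H+] = 10^(-pH)
[H+] = 10^(-3.53)
[H+] = 2.951e-04 M

2.951e-04 M


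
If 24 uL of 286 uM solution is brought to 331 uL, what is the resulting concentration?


C2 = C1 * V1 / V2
C2 = 286 * 24 / 331
C2 = 20.7372 uM

20.7372 uM


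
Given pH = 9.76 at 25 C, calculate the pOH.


pOH = 14 - pH
pOH = 14 - 9.76
pOH = 4.24

4.24


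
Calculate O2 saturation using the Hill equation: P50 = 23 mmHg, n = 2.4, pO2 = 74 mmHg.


Y = pO2^n / (P50^n + pO2^n)
Y = 74^2.4 / (23^2.4 + 74^2.4)
Y = 94.29%

94.29%


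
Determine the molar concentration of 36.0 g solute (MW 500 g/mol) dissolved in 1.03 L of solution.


C = (mass / MW) / volume
C = (36.0 / 500) / 1.03
C = 0.0699 M

0.0699 M


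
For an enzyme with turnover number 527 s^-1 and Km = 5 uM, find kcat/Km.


Catalytic efficiency = kcat / Km
= 527 / 5
= 105.4 uM^-1*s^-1

105.4 uM^-1*s^-1


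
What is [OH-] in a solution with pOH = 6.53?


[OH-] = 10^(-pOH)
[OH-] = 10^(-6.53)
[OH-] = 2.951e-07 M

2.951e-07 M


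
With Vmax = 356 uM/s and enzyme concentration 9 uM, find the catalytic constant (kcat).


kcat = Vmax / [E]t
kcat = 356 / 9
kcat = 39.5556 s^-1

39.5556 s^-1


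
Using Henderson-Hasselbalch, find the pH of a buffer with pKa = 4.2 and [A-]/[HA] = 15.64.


pH = pKa + log10([A-]/[HA])
pH = 4.2 + log10(15.64)
pH = 5.3942

5.3942


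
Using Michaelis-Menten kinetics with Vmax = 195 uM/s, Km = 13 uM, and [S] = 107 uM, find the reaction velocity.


v = Vmax * [S] / (Km + [S])
v = 195 * 107 / (13 + 107)
v = 173.875 uM/s

173.875 uM/s


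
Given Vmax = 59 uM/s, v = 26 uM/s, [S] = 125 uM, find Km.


Km = [S] * (Vmax - v) / v
Km = 125 * (59 - 26) / 26
Km = 158.6538 uM

158.6538 uM


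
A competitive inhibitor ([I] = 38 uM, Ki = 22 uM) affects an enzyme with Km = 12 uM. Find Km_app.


Km_app = Km * (1 + [I]/Ki)
Km_app = 12 * (1 + 38/22)
Km_app = 32.7273 uM

32.7273 uM


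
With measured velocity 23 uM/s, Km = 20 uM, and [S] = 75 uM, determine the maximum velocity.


Vmax = v * (Km + [S]) / [S]
Vmax = 23 * (20 + 75) / 75
Vmax = 29.1333 uM/s

29.1333 uM/s


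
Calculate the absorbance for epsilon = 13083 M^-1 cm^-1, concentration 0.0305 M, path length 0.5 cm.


A = epsilon * c * l
A = 13083 * 0.0305 * 0.5
A = 199.5157

199.5157


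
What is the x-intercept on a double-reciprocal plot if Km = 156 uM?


x-intercept = -1/Km
= -1/156
= -0.0064 1/uM

-0.0064 1/uM


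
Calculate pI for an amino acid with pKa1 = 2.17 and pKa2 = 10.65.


pI = (pKa1 + pKa2) / 2
pI = (2.17 + 10.65) / 2
pI = 6.41

6.41


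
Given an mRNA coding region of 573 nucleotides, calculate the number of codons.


codons = nucleotides / 3
codons = 573 / 3 = 191

191


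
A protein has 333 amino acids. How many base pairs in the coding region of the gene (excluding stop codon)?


Each amino acid = 1 codon = 3 bp
bp = 333 * 3 = 999 bp

999 bp


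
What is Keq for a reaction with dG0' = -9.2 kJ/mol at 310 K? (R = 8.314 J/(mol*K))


Keq = exp(-dG0 * 1000 / (R * T))
Keq = exp(-(-9.2) * 1000 / (8.314 * 310))
Keq = 35.5014

35.5014


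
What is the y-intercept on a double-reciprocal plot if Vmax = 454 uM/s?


y-intercept = 1/Vmax
= 1/454
= 0.0022 s/uM

0.0022 s/uM


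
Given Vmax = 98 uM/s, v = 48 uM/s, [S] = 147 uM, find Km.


Km = [S] * (Vmax - v) / v
Km = 147 * (98 - 48) / 48
Km = 153.125 uM

153.125 uM


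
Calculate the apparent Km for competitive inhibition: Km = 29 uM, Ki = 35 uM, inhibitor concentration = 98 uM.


Km_app = Km * (1 + [I]/Ki)
Km_app = 29 * (1 + 98/35)
Km_app = 110.2 uM

110.2 uM


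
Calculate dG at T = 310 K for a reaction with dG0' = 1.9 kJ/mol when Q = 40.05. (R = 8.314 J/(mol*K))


dG = dG0' + RT * ln(Q) / 1000
dG = 1.9 + 8.314 * 310 * ln(40.05) / 1000
dG = 11.4107 kJ/mol

11.4107 kJ/mol


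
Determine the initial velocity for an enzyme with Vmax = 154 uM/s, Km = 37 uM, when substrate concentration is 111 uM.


v = Vmax * [S] / (Km + [S])
v = 154 * 111 / (37 + 111)
v = 115.5 uM/s

115.5 uM/s


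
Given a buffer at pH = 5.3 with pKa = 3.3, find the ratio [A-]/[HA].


[A-]/[HA] = 10^(pH - pKa)
= 10^(5.3 - 3.3)
= 100.0

100.0


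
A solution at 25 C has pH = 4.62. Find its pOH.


pOH = 14 - pH
pOH = 14 - 4.62
pOH = 9.38

9.38


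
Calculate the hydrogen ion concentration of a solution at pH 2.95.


[H+] = 10^(-pH)
[H+] = 10^(-2.95)
[H+] = 0.0011 M

0.0011 M


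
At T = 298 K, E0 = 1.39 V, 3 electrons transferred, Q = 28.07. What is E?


E = E0 - (RT/nF) * ln(Q)
E = 1.39 - (8.314 * 298 / (3 * 96485)) * ln(28.07)
E = 1.3615 V

1.3615 V


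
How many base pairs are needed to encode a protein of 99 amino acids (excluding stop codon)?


Each amino acid = 1 codon = 3 bp
bp = 99 * 3 = 297 bp

297 bp


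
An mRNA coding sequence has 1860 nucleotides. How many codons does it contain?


codons = nucleotides / 3
codons = 1860 / 3 = 620

620


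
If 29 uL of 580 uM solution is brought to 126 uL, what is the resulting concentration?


C2 = C1 * V1 / V2
C2 = 580 * 29 / 126
C2 = 133.4921 uM

133.4921 uM


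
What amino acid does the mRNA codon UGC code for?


Standard genetic code lookup.
Codon UGC -> Cys

Cys


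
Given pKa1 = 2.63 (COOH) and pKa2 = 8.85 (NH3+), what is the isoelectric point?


pI = (pKa1 + pKa2) / 2
pI = (2.63 + 8.85) / 2
pI = 5.74

5.74


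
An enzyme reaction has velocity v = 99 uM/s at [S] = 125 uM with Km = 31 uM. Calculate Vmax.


Vmax = v * (Km + [S]) / [S]
Vmax = 99 * (31 + 125) / 125
Vmax = 123.552 uM/s

123.552 uM/s


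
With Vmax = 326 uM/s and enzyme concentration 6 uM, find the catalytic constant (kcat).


kcat = Vmax / [E]t
kcat = 326 / 6
kcat = 54.3333 s^-1

54.3333 s^-1


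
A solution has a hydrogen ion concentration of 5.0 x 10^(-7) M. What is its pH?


pH = -log10([H+])
pH = -log10(5.0 x 10^(-7))
pH = 6.301

6.301


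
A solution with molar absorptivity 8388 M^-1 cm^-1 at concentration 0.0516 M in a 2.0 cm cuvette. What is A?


A = epsilon * c * l
A = 8388 * 0.0516 * 2.0
A = 865.6416

865.6416


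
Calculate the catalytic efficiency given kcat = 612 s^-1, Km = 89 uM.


Catalytic efficiency = kcat / Km
= 612 / 89
= 6.8764 uM^-1*s^-1

6.8764 uM^-1*s^-1


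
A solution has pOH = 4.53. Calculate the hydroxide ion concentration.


[OH-] = 10^(-pOH)
[OH-] = 10^(-4.53)
[OH-] = 2.951e-05 M

2.951e-05 M


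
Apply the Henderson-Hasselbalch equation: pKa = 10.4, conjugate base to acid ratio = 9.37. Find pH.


pH = pKa + log10([A-]/[HA])
pH = 10.4 + log10(9.37)
pH = 11.3717

11.3717


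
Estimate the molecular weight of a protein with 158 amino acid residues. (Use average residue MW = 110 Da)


MW = n_residues * 110 Da
MW = 158 * 110
MW = 17380 Da

17380 Da


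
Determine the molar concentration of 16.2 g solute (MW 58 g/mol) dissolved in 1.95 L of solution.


C = (mass / MW) / volume
C = (16.2 / 58) / 1.95
C = 0.1432 M

0.1432 M


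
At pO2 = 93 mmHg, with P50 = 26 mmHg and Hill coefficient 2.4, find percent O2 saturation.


Y = pO2^n / (P50^n + pO2^n)
Y = 93^2.4 / (26^2.4 + 93^2.4)
Y = 95.52%

95.52%


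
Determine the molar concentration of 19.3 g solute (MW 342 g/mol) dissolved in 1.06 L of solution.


C = (mass / MW) / volume
C = (19.3 / 342) / 1.06
C = 0.0532 M

0.0532 M


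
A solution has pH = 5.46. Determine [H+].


[H+] = 10^(-pH)
[H+] = 10^(-5.46)
[H+] = 3.467e-06 M

3.467e-06 M


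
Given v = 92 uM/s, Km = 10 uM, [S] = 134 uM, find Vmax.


Vmax = v * (Km + [S]) / [S]
Vmax = 92 * (10 + 134) / 134
Vmax = 98.8657 uM/s

98.8657 uM/s


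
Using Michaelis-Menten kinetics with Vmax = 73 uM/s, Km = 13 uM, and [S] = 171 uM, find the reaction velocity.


v = Vmax * [S] / (Km + [S])
v = 73 * 171 / (13 + 171)
v = 67.8424 uM/s

67.8424 uM/s


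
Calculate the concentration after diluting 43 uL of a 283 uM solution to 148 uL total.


C2 = C1 * V1 / V2
C2 = 283 * 43 / 148
C2 = 82.223 uM

82.223 uM


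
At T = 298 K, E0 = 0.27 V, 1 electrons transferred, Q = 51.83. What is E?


E = E0 - (RT/nF) * ln(Q)
E = 0.27 - (8.314 * 298 / (1 * 96485)) * ln(51.83)
E = 0.1686 V

0.1686 V


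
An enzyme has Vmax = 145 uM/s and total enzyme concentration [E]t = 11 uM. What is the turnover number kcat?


kcat = Vmax / [E]t
kcat = 145 / 11
kcat = 13.1818 s^-1

13.1818 s^-1


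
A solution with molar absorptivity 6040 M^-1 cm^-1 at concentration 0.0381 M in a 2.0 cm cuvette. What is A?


A = epsilon * c * l
A = 6040 * 0.0381 * 2.0
A = 460.248

460.248


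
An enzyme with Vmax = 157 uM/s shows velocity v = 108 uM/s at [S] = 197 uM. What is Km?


Km = [S] * (Vmax - v) / v
Km = 197 * (157 - 108) / 108
Km = 89.3796 uM

89.3796 uM


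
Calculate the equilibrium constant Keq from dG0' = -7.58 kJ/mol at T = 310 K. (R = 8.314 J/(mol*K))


Keq = exp(-dG0 * 1000 / (R * T))
Keq = exp(-(-7.58) * 1000 / (8.314 * 310))
Keq = 18.9351

18.9351


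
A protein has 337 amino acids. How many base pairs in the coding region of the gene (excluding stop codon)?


Each amino acid = 1 codon = 3 bp
bp = 337 * 3 = 1011 bp

1011 bp


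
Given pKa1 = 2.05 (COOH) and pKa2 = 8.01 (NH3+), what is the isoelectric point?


pI = (pKa1 + pKa2) / 2
pI = (2.05 + 8.01) / 2
pI = 5.03

5.03


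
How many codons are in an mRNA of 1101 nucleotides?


codons = nucleotides / 3
codons = 1101 / 3 = 367

367


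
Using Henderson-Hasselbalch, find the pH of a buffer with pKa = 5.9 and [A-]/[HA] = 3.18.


pH = pKa + log10([A-]/[HA])
pH = 5.9 + log10(3.18)
pH = 6.4024

6.4024


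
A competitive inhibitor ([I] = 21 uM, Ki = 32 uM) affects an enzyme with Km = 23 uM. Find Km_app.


Km_app = Km * (1 + [I]/Ki)
Km_app = 23 * (1 + 21/32)
Km_app = 38.0938 uM

38.0938 uM


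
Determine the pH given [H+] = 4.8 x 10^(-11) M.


pH = -log10([H+])
pH = -log10(4.8 x 10^(-11))
pH = 10.3188

10.3188


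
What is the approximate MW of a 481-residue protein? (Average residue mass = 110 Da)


MW = n_residues * 110 Da
MW = 481 * 110
MW = 52910 Da

52910 Da


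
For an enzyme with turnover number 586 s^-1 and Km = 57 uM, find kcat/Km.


Catalytic efficiency = kcat / Km
= 586 / 57
= 10.2807 uM^-1*s^-1

10.2807 uM^-1*s^-1


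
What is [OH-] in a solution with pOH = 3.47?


[OH-] = 10^(-pOH)
[OH-] = 10^(-3.47)
[OH-] = 3.388e-04 M

3.388e-04 M


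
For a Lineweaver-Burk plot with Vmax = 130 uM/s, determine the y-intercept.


y-intercept = 1/Vmax
= 1/130
= 0.0077 s/uM

0.0077 s/uM


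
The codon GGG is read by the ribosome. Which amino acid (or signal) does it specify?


Standard genetic code lookup.
Codon GGG -> Gly

Gly


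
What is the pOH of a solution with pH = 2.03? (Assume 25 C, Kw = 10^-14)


pOH = 14 - pH
pOH = 14 - 2.03
pOH = 11.97

11.97


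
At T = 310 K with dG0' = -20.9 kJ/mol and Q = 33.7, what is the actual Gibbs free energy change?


dG = dG0' + RT * ln(Q) / 1000
dG = -20.9 + 8.314 * 310 * ln(33.7) / 1000
dG = -11.8342 kJ/mol

-11.8342 kJ/mol


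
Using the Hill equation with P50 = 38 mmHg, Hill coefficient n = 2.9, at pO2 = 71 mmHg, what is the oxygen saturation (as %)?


Y = pO2^n / (P50^n + pO2^n)
Y = 71^2.9 / (38^2.9 + 71^2.9)
Y = 85.97%

85.97%


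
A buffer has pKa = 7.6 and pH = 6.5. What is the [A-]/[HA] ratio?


[A-]/[HA] = 10^(pH - pKa)
= 10^(6.5 - 7.6)
= 0.0794

0.0794


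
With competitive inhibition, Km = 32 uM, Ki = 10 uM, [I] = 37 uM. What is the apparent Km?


Km_app = Km * (1 + [I]/Ki)
Km_app = 32 * (1 + 37/10)
Km_app = 150.4 uM

150.4 uM


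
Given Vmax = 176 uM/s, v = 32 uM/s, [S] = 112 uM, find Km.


Km = [S] * (Vmax - v) / v
Km = 112 * (176 - 32) / 32
Km = 504.0 uM

504.0 uM


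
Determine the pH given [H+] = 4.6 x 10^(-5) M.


pH = -log10([H+])
pH = -log10(4.6 x 10^(-5))
pH = 4.3372

4.3372


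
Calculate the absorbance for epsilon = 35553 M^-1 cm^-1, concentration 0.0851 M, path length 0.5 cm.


A = epsilon * c * l
A = 35553 * 0.0851 * 0.5
A = 1512.7801

1512.7801


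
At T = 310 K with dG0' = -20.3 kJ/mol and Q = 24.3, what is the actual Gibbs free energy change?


dG = dG0' + RT * ln(Q) / 1000
dG = -20.3 + 8.314 * 310 * ln(24.3) / 1000
dG = -12.0771 kJ/mol

-12.0771 kJ/mol


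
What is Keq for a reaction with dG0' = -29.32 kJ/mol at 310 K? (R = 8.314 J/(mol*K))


Keq = exp(-dG0 * 1000 / (R * T))
Keq = exp(-(-29.32) * 1000 / (8.314 * 310))
Keq = 87209.618

87209.618


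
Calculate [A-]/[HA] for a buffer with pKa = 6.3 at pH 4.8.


[A-]/[HA] = 10^(pH - pKa)
= 10^(4.8 - 6.3)
= 0.0316

0.0316


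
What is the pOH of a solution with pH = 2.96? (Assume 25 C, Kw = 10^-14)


pOH = 14 - pH
pOH = 14 - 2.96
pOH = 11.04

11.04


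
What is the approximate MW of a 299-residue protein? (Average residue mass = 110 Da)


MW = n_residues * 110 Da
MW = 299 * 110
MW = 32890 Da

32890 Da


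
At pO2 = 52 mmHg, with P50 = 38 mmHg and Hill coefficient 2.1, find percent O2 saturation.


Y = pO2^n / (P50^n + pO2^n)
Y = 52^2.1 / (38^2.1 + 52^2.1)
Y = 65.9%

65.9%


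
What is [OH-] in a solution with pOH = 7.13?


[OH-] = 10^(-pOH)
[OH-] = 10^(-7.13)
[OH-] = 7.413e-08 M

7.413e-08 M


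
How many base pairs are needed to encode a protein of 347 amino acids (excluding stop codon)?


Each amino acid = 1 codon = 3 bp
bp = 347 * 3 = 1041 bp

1041 bp


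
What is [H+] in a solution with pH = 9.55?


[H+] = 10^(-pH)
[H+] = 10^(-9.55)
[H+] = 2.818e-10 M

2.818e-10 M


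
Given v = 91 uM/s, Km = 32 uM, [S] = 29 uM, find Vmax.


Vmax = v * (Km + [S]) / [S]
Vmax = 91 * (32 + 29) / 29
Vmax = 191.4138 uM/s

191.4138 uM/s


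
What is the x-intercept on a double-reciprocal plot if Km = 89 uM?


x-intercept = -1/Km
= -1/89
= -0.0112 1/uM

-0.0112 1/uM


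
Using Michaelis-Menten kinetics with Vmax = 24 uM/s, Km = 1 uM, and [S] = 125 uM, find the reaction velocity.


v = Vmax * [S] / (Km + [S])
v = 24 * 125 / (1 + 125)
v = 23.8095 uM/s

23.8095 uM/s


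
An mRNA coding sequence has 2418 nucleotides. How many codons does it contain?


codons = nucleotides / 3
codons = 2418 / 3 = 806

806


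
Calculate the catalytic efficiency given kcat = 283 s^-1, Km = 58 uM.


Catalytic efficiency = kcat / Km
= 283 / 58
= 4.8793 uM^-1*s^-1

4.8793 uM^-1*s^-1


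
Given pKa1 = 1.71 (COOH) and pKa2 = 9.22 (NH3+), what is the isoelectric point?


pI = (pKa1 + pKa2) / 2
pI = (1.71 + 9.22) / 2
pI = 5.465

5.465


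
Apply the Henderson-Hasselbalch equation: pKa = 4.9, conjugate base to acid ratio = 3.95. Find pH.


pH = pKa + log10([A-]/[HA])
pH = 4.9 + log10(3.95)
pH = 5.4966

5.4966


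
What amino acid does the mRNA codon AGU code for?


Standard genetic code lookup.
Codon AGU -> Ser

Ser


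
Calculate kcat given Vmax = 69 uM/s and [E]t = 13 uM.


kcat = Vmax / [E]t
kcat = 69 / 13
kcat = 5.3077 s^-1

5.3077 s^-1


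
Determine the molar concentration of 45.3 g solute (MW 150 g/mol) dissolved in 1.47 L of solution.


C = (mass / MW) / volume
C = (45.3 / 150) / 1.47
C = 0.2054 M

0.2054 M


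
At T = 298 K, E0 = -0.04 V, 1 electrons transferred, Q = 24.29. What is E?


E = E0 - (RT/nF) * ln(Q)
E = -0.04 - (8.314 * 298 / (1 * 96485)) * ln(24.29)
E = -0.1219 V

-0.1219 V


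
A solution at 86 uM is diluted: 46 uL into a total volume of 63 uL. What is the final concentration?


C2 = C1 * V1 / V2
C2 = 86 * 46 / 63
C2 = 62.7937 uM

62.7937 uM


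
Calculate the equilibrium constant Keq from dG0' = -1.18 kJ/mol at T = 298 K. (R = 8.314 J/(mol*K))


Keq = exp(-dG0 * 1000 / (R * T))
Keq = exp(-(-1.18) * 1000 / (8.314 * 298))
Keq = 1.6101

1.6101


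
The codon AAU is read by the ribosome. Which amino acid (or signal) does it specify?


Standard genetic code lookup.
Codon AAU -> Asn

Asn


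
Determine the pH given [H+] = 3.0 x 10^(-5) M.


pH = -log10([H+])
pH = -log10(3.0 x 10^(-5))
pH = 4.5229

4.5229


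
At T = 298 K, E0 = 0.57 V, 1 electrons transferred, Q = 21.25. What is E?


E = E0 - (RT/nF) * ln(Q)
E = 0.57 - (8.314 * 298 / (1 * 96485)) * ln(21.25)
E = 0.4915 V

0.4915 V


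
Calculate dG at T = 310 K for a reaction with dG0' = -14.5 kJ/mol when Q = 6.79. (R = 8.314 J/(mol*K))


dG = dG0' + RT * ln(Q) / 1000
dG = -14.5 + 8.314 * 310 * ln(6.79) / 1000
dG = -9.5632 kJ/mol

-9.5632 kJ/mol


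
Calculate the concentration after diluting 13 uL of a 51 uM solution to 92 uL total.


C2 = C1 * V1 / V2
C2 = 51 * 13 / 92
C2 = 7.2065 uM

7.2065 uM


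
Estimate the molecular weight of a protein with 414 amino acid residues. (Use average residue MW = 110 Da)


MW = n_residues * 110 Da
MW = 414 * 110
MW = 45540 Da

45540 Da


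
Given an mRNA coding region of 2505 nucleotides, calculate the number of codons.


codons = nucleotides / 3
codons = 2505 / 3 = 835

835


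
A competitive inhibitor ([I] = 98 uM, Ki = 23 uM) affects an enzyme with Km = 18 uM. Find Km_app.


Km_app = Km * (1 + [I]/Ki)
Km_app = 18 * (1 + 98/23)
Km_app = 94.6957 uM

94.6957 uM


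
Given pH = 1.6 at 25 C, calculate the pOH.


pOH = 14 - pH
pOH = 14 - 1.6
pOH = 12.4

12.4


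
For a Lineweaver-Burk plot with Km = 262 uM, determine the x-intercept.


x-intercept = -1/Km
= -1/262
= -0.0038 1/uM

-0.0038 1/uM


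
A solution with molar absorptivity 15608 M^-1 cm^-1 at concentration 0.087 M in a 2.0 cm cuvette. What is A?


A = epsilon * c * l
A = 15608 * 0.087 * 2.0
A = 2715.792

2715.792


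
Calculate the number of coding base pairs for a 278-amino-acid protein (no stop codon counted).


Each amino acid = 1 codon = 3 bp
bp = 278 * 3 = 834 bp

834 bp


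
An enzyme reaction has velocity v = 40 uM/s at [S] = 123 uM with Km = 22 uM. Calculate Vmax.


Vmax = v * (Km + [S]) / [S]
Vmax = 40 * (22 + 123) / 123
Vmax = 47.1545 uM/s

47.1545 uM/s


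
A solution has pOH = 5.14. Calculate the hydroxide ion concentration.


[OH-] = 10^(-pOH)
[OH-] = 10^(-5.14)
[OH-] = 7.244e-06 M

7.244e-06 M


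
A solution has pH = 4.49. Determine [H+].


[H+] = 10^(-pH)
[H+] = 10^(-4.49)
[H+] = 3.236e-05 M

3.236e-05 M


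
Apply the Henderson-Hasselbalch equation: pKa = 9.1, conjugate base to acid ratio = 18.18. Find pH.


pH = pKa + log10([A-]/[HA])
pH = 9.1 + log10(18.18)
pH = 10.3596

10.3596


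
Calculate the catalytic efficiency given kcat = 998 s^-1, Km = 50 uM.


Catalytic efficiency = kcat / Km
= 998 / 50
= 19.96 uM^-1*s^-1

19.96 uM^-1*s^-1


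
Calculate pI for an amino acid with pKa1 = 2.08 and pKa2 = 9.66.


pI = (pKa1 + pKa2) / 2
pI = (2.08 + 9.66) / 2
pI = 5.87

5.87


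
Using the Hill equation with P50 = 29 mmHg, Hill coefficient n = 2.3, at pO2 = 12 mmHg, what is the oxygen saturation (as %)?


Y = pO2^n / (P50^n + pO2^n)
Y = 12^2.3 / (29^2.3 + 12^2.3)
Y = 11.61%

11.61%


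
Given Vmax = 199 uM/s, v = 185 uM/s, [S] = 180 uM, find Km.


Km = [S] * (Vmax - v) / v
Km = 180 * (199 - 185) / 185
Km = 13.6216 uM

13.6216 uM


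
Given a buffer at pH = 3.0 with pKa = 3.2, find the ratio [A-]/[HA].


[A-]/[HA] = 10^(pH - pKa)
= 10^(3.0 - 3.2)
= 0.631

0.631


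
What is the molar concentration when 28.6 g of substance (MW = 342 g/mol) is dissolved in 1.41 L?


C = (mass / MW) / volume
C = (28.6 / 342) / 1.41
C = 0.0593 M

0.0593 M


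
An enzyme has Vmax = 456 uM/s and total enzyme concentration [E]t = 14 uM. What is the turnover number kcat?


kcat = Vmax / [E]t
kcat = 456 / 14
kcat = 32.5714 s^-1

32.5714 s^-1


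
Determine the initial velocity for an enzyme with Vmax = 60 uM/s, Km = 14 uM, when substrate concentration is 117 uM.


v = Vmax * [S] / (Km + [S])
v = 60 * 117 / (14 + 117)
v = 53.5878 uM/s

53.5878 uM/s


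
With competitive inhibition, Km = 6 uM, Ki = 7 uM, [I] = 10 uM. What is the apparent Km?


Km_app = Km * (1 + [I]/Ki)
Km_app = 6 * (1 + 10/7)
Km_app = 14.5714 uM

14.5714 uM


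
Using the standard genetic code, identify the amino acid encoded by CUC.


Standard genetic code lookup.
Codon CUC -> Leu

Leu


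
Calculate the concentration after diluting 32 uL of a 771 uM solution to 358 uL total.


C2 = C1 * V1 / V2
C2 = 771 * 32 / 358
C2 = 68.9162 uM

68.9162 uM


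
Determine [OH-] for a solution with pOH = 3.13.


[OH-] = 10^(-pOH)
[OH-] = 10^(-3.13)
[OH-] = 7.413e-04 M

7.413e-04 M


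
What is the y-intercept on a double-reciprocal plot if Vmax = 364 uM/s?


y-intercept = 1/Vmax
= 1/364
= 0.0027 s/uM

0.0027 s/uM


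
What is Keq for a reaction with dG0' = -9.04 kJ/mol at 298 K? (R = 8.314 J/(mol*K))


Keq = exp(-dG0 * 1000 / (R * T))
Keq = exp(-(-9.04) * 1000 / (8.314 * 298))
Keq = 38.426

38.426


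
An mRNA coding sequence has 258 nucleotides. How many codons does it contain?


codons = nucleotides / 3
codons = 258 / 3 = 86

86


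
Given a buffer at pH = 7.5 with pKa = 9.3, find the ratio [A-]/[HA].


[A-]/[HA] = 10^(pH - pKa)
= 10^(7.5 - 9.3)
= 0.0158

0.0158


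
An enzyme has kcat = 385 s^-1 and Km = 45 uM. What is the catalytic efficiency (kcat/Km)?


Catalytic efficiency = kcat / Km
= 385 / 45
= 8.5556 uM^-1*s^-1

8.5556 uM^-1*s^-1


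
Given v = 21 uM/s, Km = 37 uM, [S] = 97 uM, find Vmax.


Vmax = v * (Km + [S]) / [S]
Vmax = 21 * (37 + 97) / 97
Vmax = 29.0103 uM/s

29.0103 uM/s


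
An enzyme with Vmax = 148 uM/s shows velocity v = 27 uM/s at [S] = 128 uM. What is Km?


Km = [S] * (Vmax - v) / v
Km = 128 * (148 - 27) / 27
Km = 573.6296 uM

573.6296 uM


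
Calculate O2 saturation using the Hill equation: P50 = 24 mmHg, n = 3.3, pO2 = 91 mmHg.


Y = pO2^n / (P50^n + pO2^n)
Y = 91^3.3 / (24^3.3 + 91^3.3)
Y = 98.79%

98.79%


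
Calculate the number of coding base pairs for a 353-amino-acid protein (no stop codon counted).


Each amino acid = 1 codon = 3 bp
bp = 353 * 3 = 1059 bp

1059 bp


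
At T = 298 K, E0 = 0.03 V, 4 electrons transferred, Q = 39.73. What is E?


E = E0 - (RT/nF) * ln(Q)
E = 0.03 - (8.314 * 298 / (4 * 96485)) * ln(39.73)
E = 0.0064 V

0.0064 V


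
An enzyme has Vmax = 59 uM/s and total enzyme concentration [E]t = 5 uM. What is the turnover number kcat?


kcat = Vmax / [E]t
kcat = 59 / 5
kcat = 11.8 s^-1

11.8 s^-1


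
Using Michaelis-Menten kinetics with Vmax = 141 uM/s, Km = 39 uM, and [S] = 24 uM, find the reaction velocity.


v = Vmax * [S] / (Km + [S])
v = 141 * 24 / (39 + 24)
v = 53.7143 uM/s

53.7143 uM/s


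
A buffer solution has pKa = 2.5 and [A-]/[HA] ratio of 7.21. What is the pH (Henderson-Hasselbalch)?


pH = pKa + log10([A-]/[HA])
pH = 2.5 + log10(7.21)
pH = 3.3579

3.3579


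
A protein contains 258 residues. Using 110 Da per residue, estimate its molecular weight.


MW = n_residues * 110 Da
MW = 258 * 110
MW = 28380 Da

28380 Da


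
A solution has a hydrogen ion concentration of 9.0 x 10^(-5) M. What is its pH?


pH = -log10([H+])
pH = -log10(9.0 x 10^(-5))
pH = 4.0458

4.0458


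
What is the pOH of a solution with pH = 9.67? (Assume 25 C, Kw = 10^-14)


pOH = 14 - pH
pOH = 14 - 9.67
pOH = 4.33

4.33


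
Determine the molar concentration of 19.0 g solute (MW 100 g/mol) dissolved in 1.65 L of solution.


C = (mass / MW) / volume
C = (19.0 / 100) / 1.65
C = 0.1152 M

0.1152 M


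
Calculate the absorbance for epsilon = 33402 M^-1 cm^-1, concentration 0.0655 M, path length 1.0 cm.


A = epsilon * c * l
A = 33402 * 0.0655 * 1.0
A = 2187.831

2187.831


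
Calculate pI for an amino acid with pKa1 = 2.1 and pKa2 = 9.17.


pI = (pKa1 + pKa2) / 2
pI = (2.1 + 9.17) / 2
pI = 5.635

5.635


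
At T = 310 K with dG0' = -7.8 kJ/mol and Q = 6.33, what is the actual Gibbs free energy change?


dG = dG0' + RT * ln(Q) / 1000
dG = -7.8 + 8.314 * 310 * ln(6.33) / 1000
dG = -3.044 kJ/mol

-3.044 kJ/mol


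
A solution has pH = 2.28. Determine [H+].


[H+] = 10^(-pH)
[H+] = 10^(-2.28)
[H+] = 0.0052 M

0.0052 M


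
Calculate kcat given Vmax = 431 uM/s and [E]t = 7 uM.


kcat = Vmax / [E]t
kcat = 431 / 7
kcat = 61.5714 s^-1

61.5714 s^-1


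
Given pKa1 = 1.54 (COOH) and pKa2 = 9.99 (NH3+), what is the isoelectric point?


pI = (pKa1 + pKa2) / 2
pI = (1.54 + 9.99) / 2
pI = 5.765

5.765


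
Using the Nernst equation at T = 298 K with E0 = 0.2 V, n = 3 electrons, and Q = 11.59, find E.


E = E0 - (RT/nF) * ln(Q)
E = 0.2 - (8.314 * 298 / (3 * 96485)) * ln(11.59)
E = 0.179 V

0.179 V


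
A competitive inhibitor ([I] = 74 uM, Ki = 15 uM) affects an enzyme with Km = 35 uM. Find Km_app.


Km_app = Km * (1 + [I]/Ki)
Km_app = 35 * (1 + 74/15)
Km_app = 207.6667 uM

207.6667 uM


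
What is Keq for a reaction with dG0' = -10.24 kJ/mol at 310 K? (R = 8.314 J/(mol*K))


Keq = exp(-dG0 * 1000 / (R * T))
Keq = exp(-(-10.24) * 1000 / (8.314 * 310))
Keq = 53.1484

53.1484


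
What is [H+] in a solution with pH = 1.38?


[H+] = 10^(-pH)
[H+] = 10^(-1.38)
[H+] = 0.0417 M

0.0417 M


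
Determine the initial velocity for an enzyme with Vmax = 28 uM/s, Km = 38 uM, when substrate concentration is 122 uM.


v = Vmax * [S] / (Km + [S])
v = 28 * 122 / (38 + 122)
v = 21.35 uM/s

21.35 uM/s


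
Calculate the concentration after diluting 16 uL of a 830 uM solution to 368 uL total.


C2 = C1 * V1 / V2
C2 = 830 * 16 / 368
C2 = 36.087 uM

36.087 uM


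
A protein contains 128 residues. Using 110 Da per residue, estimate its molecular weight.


MW = n_residues * 110 Da
MW = 128 * 110
MW = 14080 Da

14080 Da


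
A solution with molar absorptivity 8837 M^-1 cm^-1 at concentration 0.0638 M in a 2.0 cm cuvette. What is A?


A = epsilon * c * l
A = 8837 * 0.0638 * 2.0
A = 1127.6012

1127.6012


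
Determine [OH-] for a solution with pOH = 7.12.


[OH-] = 10^(-pOH)
[OH-] = 10^(-7.12)
[OH-] = 7.586e-08 M

7.586e-08 M


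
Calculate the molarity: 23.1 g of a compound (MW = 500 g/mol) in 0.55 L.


C = (mass / MW) / volume
C = (23.1 / 500) / 0.55
C = 0.084 M

0.084 M


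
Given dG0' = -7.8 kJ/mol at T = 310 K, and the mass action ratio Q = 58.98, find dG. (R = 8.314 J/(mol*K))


dG = dG0' + RT * ln(Q) / 1000
dG = -7.8 + 8.314 * 310 * ln(58.98) / 1000
dG = 2.7083 kJ/mol

2.7083 kJ/mol


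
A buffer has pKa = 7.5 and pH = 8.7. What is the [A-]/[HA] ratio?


[A-]/[HA] = 10^(pH - pKa)
= 10^(8.7 - 7.5)
= 15.8489

15.8489


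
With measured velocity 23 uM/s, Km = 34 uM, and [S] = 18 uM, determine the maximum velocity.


Vmax = v * (Km + [S]) / [S]
Vmax = 23 * (34 + 18) / 18
Vmax = 66.4444 uM/s

66.4444 uM/s


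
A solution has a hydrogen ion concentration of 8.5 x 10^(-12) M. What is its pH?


pH = -log10([H+])
pH = -log10(8.5 x 10^(-12))
pH = 11.0706

11.0706


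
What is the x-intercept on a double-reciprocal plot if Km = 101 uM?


x-intercept = -1/Km
= -1/101
= -0.0099 1/uM

-0.0099 1/uM


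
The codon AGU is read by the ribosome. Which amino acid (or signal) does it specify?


Standard genetic code lookup.
Codon AGU -> Ser

Ser
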